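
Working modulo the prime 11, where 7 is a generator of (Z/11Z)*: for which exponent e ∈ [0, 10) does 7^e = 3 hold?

4

Successive powers of 7 modulo 11:
  7^0=1  7^1=7  7^2=5  7^3=2  7^4=3
So 7^4 ≡ 3 (mod 11), giving e = 4.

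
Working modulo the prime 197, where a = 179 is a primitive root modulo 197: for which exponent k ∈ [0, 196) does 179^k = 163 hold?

106

Baby-step giant-step with m = ceil(sqrt(196)) = 14.
Baby table (179^j mod 197 for j=0..13):
  0:1  1:179  2:127  3:78  4:172  5:56  6:174  7:20
  8:34  9:176  10:181  11:91  12:135  13:131
Giant step factor: 179^(-14) ≡ 33 (mod 197).
Scan 163·33^i mod 197 for i = 0, 1, …:
  i=0: 163   i=1: 60   i=2: 10   i=3: 133
  i=4: 55   i=5: 42   i=6: 7   i=7: 34
Match at i=7, j=8: k = 7·14 + 8 = 106.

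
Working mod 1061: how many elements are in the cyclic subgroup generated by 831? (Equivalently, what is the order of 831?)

1060

The order of 831 must divide p − 1 = 1060 = 2^2 · 5 · 53.
Divisors: 1, 2, 4, 5, 10, 20, 53, 106, 212, 265, 530, 1060.
Check each in increasing order: 831^1 ≡ 831;  831^2 ≡ 911;  831^4 ≡ 219;  831^5 ≡ 558;  831^10 ≡ 491;  831^20 ≡ 234;  831^53 ≡ 29;  831^106 ≡ 841;  831^212 ≡ 655;  831^265 ≡ 958;  831^530 ≡ 1060;  831^1060 ≡ 1.
Smallest exponent giving 1 is 1060.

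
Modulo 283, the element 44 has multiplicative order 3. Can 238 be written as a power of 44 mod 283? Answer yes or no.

yes

⟨44⟩ has order 3; its elements mod 283 are {1, 44, 238}.
238 is in this set.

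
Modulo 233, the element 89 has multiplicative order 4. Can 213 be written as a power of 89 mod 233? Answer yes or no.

no

⟨89⟩ has order 4; its elements mod 233 are {1, 89, 144, 232}.
213 is not in this set.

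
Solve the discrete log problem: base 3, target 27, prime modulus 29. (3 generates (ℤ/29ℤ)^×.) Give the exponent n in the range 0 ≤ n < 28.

Successive powers of 3 modulo 29:
  3^0=1  3^1=3  3^2=9  3^3=27
So 3^3 ≡ 27 (mod 29), giving n = 3.

3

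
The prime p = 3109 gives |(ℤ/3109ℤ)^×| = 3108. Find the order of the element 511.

The order of 511 must divide p − 1 = 3108 = 2^2 · 3 · 7 · 37.
Divisors: 1, 2, 3, 4, 6, 7, 12, 14, 21, 28, 37, 42, 74, 84, 111, 148, 222, 259, 444, 518, 777, 1036, 1554, 3108.
Check each in increasing order: 511^1 ≡ 511;  511^2 ≡ 3074;  511^3 ≡ 769;  511^4 ≡ 1225;  511^6 ≡ 651;  511^7 ≡ 3107;  511^12 ≡ 977;  511^14 ≡ 4;  511^21 ≡ 3101;  511^28 ≡ 16;  511^37 ≡ 1120;  511^42 ≡ 64;  511^74 ≡ 1473;  511^84 ≡ 987;  511^111 ≡ 1990;  511^148 ≡ 2756;  511^222 ≡ 2343;  511^259 ≡ 164;  511^444 ≡ 2264;  511^518 ≡ 2024;  511^777 ≡ 2382;  511^1036 ≡ 2023;  511^1554 ≡ 3108;  511^3108 ≡ 1.
Smallest exponent giving 1 is 3108.

3108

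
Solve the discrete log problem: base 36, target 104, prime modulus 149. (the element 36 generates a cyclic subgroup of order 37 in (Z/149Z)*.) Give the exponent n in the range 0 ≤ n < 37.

Successive powers of 36 modulo 149:
  36^0=1  36^1=36  36^2=104
So 36^2 ≡ 104 (mod 149), giving n = 2.

2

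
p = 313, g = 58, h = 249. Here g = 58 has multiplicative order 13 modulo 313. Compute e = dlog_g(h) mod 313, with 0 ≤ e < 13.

Successive powers of 58 modulo 313:
  58^0=1  58^1=58  58^2=234  58^3=113  58^4=294  58^5=150
  58^6=249
So 58^6 ≡ 249 (mod 313), giving e = 6.

6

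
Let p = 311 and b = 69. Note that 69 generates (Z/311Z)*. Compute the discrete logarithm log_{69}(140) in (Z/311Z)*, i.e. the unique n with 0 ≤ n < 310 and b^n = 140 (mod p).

Baby-step giant-step with m = ceil(sqrt(310)) = 18.
Baby table (69^j mod 311 for j=0..17):
  0:1  1:69  2:96  3:93  4:197  5:220  6:252  7:283
  8:245  9:111  10:195  11:82  12:60  13:97  14:162  15:293
  16:2  17:138
Giant step factor: 69^(-18) ≡ 196 (mod 311).
Scan 140·196^i mod 311 for i = 0, 1, …:
  i=0: 140   i=1: 72   i=2: 117   i=3: 229
  i=4: 100   i=5: 7   i=6: 128   i=7: 208
  i=8: 27   i=9: 5   i=10: 47   i=11: 193
  i=12: 197
Match at i=12, j=4: n = 12·18 + 4 = 220.

220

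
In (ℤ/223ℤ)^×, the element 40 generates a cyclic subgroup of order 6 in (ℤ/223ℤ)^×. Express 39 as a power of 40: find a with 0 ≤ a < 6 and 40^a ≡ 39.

Successive powers of 40 modulo 223:
  40^0=1  40^1=40  40^2=39
So 40^2 ≡ 39 (mod 223), giving a = 2.

2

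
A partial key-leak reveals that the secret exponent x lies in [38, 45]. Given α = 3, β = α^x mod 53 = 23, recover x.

Compute 3^38 mod 53 = 43, then multiply by 3 repeatedly:
  3^38=43  3^39=23
Found 23 at exponent 39.

39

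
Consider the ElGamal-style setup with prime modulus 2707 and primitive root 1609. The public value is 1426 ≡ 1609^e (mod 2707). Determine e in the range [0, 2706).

639

Baby-step giant-step with m = ceil(sqrt(2706)) = 53.
Baby table (1609^j mod 2707 for j=0..52):
  0:1  1:1609  2:989  3:2292  4:894  5:1029  6:1684  7:2556
  8:671  9:2253  10:404  11:356  12:1627  13:174  14:1145  15:1545
  16:879  17:1257  18:384  19:660  20:796  21:353  22:2214  23:2621
  24:2390  25:1570  26:499  27:1619  28:837  29:1354  30:2158  31:1848
  32:1146  33:447  34:1868  35:842  36:1278  37:1689  38:2480  39:202
  40:178  41:2167  42:87  43:1926  44:2126  45:1793  46:1982  47:192
  48:330  49:398  50:1530  51:1107  52:2664
Giant step factor: 1609^(-53) ≡ 1409 (mod 2707).
Scan 1426·1409^i mod 2707 for i = 0, 1, …:
  i=0: 1426   i=1: 640   i=2: 329   i=3: 664
  i=4: 1661   i=5: 1501   i=6: 742   i=7: 576
  i=8: 2191   i=9: 1139   i=10: 2307   i=11: 2163
  i=12: 2292
Match at i=12, j=3: e = 12·53 + 3 = 639.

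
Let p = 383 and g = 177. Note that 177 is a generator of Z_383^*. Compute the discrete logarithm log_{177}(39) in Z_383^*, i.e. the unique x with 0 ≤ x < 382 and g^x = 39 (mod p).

11

Baby-step giant-step with m = ceil(sqrt(382)) = 20.
Baby table (177^j mod 383 for j=0..19):
  0:1  1:177  2:306  3:159  4:184  5:13  6:3  7:148
  8:152  9:94  10:169  11:39  12:9  13:61  14:73  15:282
  16:124  17:117  18:27  19:183
Giant step factor: 177^(-20) ≡ 7 (mod 383).
Scan 39·7^i mod 383 for i = 0, 1, …:
  i=0: 39
Match at i=0, j=11: x = 0·20 + 11 = 11.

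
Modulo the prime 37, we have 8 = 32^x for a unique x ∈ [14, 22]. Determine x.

Compute 32^14 mod 37 = 28, then multiply by 32 repeatedly:
  32^14=28  32^15=8
Found 8 at exponent 15.

15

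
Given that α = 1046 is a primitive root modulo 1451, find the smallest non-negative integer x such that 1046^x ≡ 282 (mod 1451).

Baby-step giant-step with m = ceil(sqrt(1450)) = 39.
Baby table (1046^j mod 1451 for j=0..38):
  0:1  1:1046  2:62  3:1008  4:942  5:103  6:364  7:582
  8:803  9:1260  10:452  11:1217  12:455  13:2  14:641  15:124
  16:565  17:433  18:206  19:728  20:1164  21:155  22:1069  23:904
  24:983  25:910  26:4  27:1282  28:248  29:1130  30:866  31:412
  32:5  33:877  34:310  35:687  36:357  37:515  38:369
Giant step factor: 1046^(-39) ≡ 907 (mod 1451).
Scan 282·907^i mod 1451 for i = 0, 1, …:
  i=0: 282   i=1: 398   i=2: 1138   i=3: 505
  i=4: 970   i=5: 484   i=6: 786   i=7: 461
  i=8: 239   i=9: 574     …   i=27: 562
  i=28: 433
Match at i=28, j=17: x = 28·39 + 17 = 1109.

1109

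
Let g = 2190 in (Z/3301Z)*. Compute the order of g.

3300

The order of 2190 must divide p − 1 = 3300 = 2^2 · 3 · 5^2 · 11.
Divisors: 1, 2, 3, 4, 5, 6, 10, 11, 12, 15, 20, 22, 25, 30, 33, 44, 50, 55, 60, 66, 75, 100, 110, 132, 150, 165, 220, 275, 300, 330, 550, 660, 825, 1100, 1650, 3300.
Check each in increasing order: 2190^1 ≡ 2190;  2190^2 ≡ 3048;  2190^3 ≡ 498;  2190^4 ≡ 1290;  2190^5 ≡ 2745;  2190^6 ≡ 429;  2190^10 ≡ 2143;  2190^11 ≡ 2449;  2190^12 ≡ 2486;  2190^15 ≡ 153;  2190^20 ≡ 758;  2190^22 ≡ 2985;  2190^25 ≡ 1080;  2190^30 ≡ 302;  2190^33 ≡ 1851;  2190^44 ≡ 826;  2190^50 ≡ 1147;  2190^55 ≡ 2662;  2190^60 ≡ 2077;  2190^66 ≡ 3064;  2190^75 ≡ 885;  2190^100 ≡ 1811;  2190^110 ≡ 2298;  2190^132 ≡ 52;  2190^150 ≡ 888;  2190^165 ≡ 523;  2190^220 ≡ 2505;  2190^275 ≡ 290;  2190^300 ≡ 2906;  2190^330 ≡ 2847;  2190^550 ≡ 1575;  2190^660 ≡ 1454;  2190^825 ≡ 1212;  2190^1100 ≡ 1574;  2190^1650 ≡ 3300;  2190^3300 ≡ 1.
Smallest exponent giving 1 is 3300.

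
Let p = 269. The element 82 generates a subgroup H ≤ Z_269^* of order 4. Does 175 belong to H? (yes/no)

no

⟨82⟩ has order 4; its elements mod 269 are {1, 82, 187, 268}.
175 is not in this set.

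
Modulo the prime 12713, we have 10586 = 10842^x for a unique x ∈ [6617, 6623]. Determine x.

6619

Compute 10842^6617 mod 12713 = 342, then multiply by 10842 repeatedly:
  10842^6617=342  10842^6618=8481  10842^6619=10586
Found 10586 at exponent 6619.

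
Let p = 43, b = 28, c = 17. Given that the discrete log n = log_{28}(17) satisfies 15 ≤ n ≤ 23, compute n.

16

Compute 28^15 mod 43 = 39, then multiply by 28 repeatedly:
  28^15=39  28^16=17
Found 17 at exponent 16.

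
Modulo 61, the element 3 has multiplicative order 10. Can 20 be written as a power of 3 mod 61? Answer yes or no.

yes

20 ∈ ⟨3⟩ iff 20^10 ≡ 1 (mod 61), since |⟨3⟩| = 10.
20^10 mod 61 = 1.
Since 1 = 1, 20 lies in the subgroup.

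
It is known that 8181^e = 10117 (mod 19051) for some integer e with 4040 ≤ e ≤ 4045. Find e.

4042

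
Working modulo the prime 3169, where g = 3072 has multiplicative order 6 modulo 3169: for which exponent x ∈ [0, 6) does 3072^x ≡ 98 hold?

5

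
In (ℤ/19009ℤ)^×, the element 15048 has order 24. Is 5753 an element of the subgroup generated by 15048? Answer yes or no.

⟨15048⟩ has order 24; its elements mod 19009 are {1, 367, 1625, 1626, 1948, 3465, 3961, 7055, 7096, 7426, 7463, 9003, 10006, 11546, 11583, 11913, 11954, 15048, 15544, 17061, 17383, 17384, 18642, 19008}.
5753 is not in this set.

no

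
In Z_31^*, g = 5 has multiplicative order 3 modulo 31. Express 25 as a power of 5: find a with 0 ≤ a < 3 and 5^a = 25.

2

Successive powers of 5 modulo 31:
  5^0=1  5^1=5  5^2=25
So 5^2 ≡ 25 (mod 31), giving a = 2.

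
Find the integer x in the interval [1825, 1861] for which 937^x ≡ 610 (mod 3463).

Compute 937^1825 mod 3463 = 2089, then multiply by 937 repeatedly:
  937^1825=2089  937^1826=798  937^1827=3181  937^1828=2417  937^1829=3390
  937^1830=859  937^1831=1467  937^1832=3231  937^1833=785  937^1834=1389
  937^1835=2868  937^1836=28  937^1837=1995  937^1838=2758  937^1839=848
  937^1840=1549  937^1841=416  937^1842=1936  937^1843=2883  937^1844=231
  937^1845=1741  937^1846=244  937^1847=70  937^1848=3256  937^1849=3432
  937^1850=2120  937^1851=2141  937^1852=1040  937^1853=1377  937^1854=2013
  937^1855=2309  937^1856=2621  937^1857=610
Found 610 at exponent 1857.

1857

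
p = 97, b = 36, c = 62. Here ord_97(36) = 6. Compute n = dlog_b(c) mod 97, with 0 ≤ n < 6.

5

Successive powers of 36 modulo 97:
  36^0=1  36^1=36  36^2=35  36^3=96  36^4=61  36^5=62
So 36^5 ≡ 62 (mod 97), giving n = 5.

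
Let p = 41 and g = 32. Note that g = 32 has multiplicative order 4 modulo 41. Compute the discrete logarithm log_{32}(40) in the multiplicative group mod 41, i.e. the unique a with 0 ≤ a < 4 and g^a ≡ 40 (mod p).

2

Successive powers of 32 modulo 41:
  32^0=1  32^1=32  32^2=40
So 32^2 ≡ 40 (mod 41), giving a = 2.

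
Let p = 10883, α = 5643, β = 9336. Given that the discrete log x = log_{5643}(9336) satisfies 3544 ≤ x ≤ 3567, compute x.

Compute 5643^3544 mod 10883 = 3499, then multiply by 5643 repeatedly:
  5643^3544=3499  5643^3545=3095  5643^3546=8753  5643^3547=6125  5643^3548=9850
  5643^3549=4069  5643^3550=9120  5643^3551=9336
Found 9336 at exponent 3551.

3551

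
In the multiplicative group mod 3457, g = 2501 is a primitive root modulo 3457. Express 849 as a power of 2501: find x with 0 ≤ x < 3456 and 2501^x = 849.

Baby-step giant-step with m = ceil(sqrt(3456)) = 59.
Baby table (2501^j mod 3457 for j=0..58):
  0:1  1:2501  2:1288  3:2821  4:3041  5:141  6:27  7:1844
  8:206  9:113  10:2596  11:350  12:729  13:1390  14:2105  15:3051
  16:952  17:2536  18:2398  19:2960  20:1523  21:2866  22:1505  23:2789
  24:2520  25:409  26:3094  27:1328  28:2608  29:2706  30:2357  31:672
  32:570  33:1286  34:1276  35:465  36:1413  37:859  38:1562  39:152
  40:3339  41:2184  42:124  43:2451  44:690  45:647  46:271  47:199
  48:3348  49:494  50:1345  51:184  52:403  53:1916  54:514  55:2967
  56:1745  57:1511  58:510
Giant step factor: 2501^(-59) ≡ 534 (mod 3457).
Scan 849·534^i mod 3457 for i = 0, 1, …:
  i=0: 849   i=1: 499   i=2: 277   i=3: 2724
  i=4: 2676   i=5: 1243   i=6: 18   i=7: 2698
  i=8: 2620   i=9: 2452     …   i=28: 3387
  i=29: 647
Match at i=29, j=45: x = 29·59 + 45 = 1756.

1756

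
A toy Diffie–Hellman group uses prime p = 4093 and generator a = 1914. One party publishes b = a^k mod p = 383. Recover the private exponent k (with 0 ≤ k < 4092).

3378

Baby-step giant-step with m = ceil(sqrt(4092)) = 64.
Baby table (1914^j mod 4093 for j=0..63):
  0:1  1:1914  2:161  3:1179  4:1363  5:1541  6:2514  7:2521
  8:3640  9:674  10:741  11:2096  12:604  13:1830  14:3105  15:4027
  16:559  17:1653  18:4046  19:88  20:619  21:1889  22:1427  23:1247
  24:539  25:210  26:826  27:1066  28:2010  29:3813  30:263  31:4036
  32:1413  33:3102  34:2378  35:76  36:2209  37:4050  38:3651  39:1263
  40:2512  41:2786  42:3318  43:2409  44:2108  45:3107  46:3762  47:881
  48:4011  49:2679  50:3170  51:1554  52:2838  53:521  54:2595  55:2021
  56:309  57:2034  58:633  59:34  60:3681  61:1381  62:3249  63:1319
Giant step factor: 1914^(-64) ≡ 1592 (mod 4093).
Scan 383·1592^i mod 4093 for i = 0, 1, …:
  i=0: 383   i=1: 3972   i=2: 3832   i=3: 1974
  i=4: 3277   i=5: 2502   i=6: 695   i=7: 1330
  i=8: 1279   i=9: 1947     …   i=51: 3226
  i=52: 3170
Match at i=52, j=50: k = 52·64 + 50 = 3378.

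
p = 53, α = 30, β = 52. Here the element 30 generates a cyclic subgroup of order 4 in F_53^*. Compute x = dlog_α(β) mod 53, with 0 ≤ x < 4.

Successive powers of 30 modulo 53:
  30^0=1  30^1=30  30^2=52
So 30^2 ≡ 52 (mod 53), giving x = 2.

2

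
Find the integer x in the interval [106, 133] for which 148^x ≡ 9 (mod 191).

124

Compute 148^106 mod 191 = 4, then multiply by 148 repeatedly:
  148^106=4  148^107=19  148^108=138  148^109=178  148^110=177
  148^111=29  148^112=90  148^113=141  148^114=49  148^115=185
  148^116=67  148^117=175  148^118=115  148^119=21  148^120=52
  148^121=56  148^122=75  148^123=22  148^124=9
Found 9 at exponent 124.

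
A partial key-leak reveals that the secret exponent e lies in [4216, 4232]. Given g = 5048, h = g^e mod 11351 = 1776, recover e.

Compute 5048^4216 mod 11351 = 4202, then multiply by 5048 repeatedly:
  5048^4216=4202  5048^4217=8028  5048^4218=2274  5048^4219=3291  5048^4220=6455
  5048^4221=7470  5048^4222=538  5048^4223=2935  5048^4224=2825  5048^4225=3744
  5048^4226=297  5048^4227=924  5048^4228=10442  5048^4229=8523  5048^4230=3814
  5048^4231=1776
Found 1776 at exponent 4231.

4231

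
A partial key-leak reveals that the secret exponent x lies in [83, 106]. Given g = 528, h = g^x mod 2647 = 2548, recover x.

87

Compute 528^83 mod 2647 = 2608, then multiply by 528 repeatedly:
  528^83=2608  528^84=584  528^85=1300  528^86=827  528^87=2548
Found 2548 at exponent 87.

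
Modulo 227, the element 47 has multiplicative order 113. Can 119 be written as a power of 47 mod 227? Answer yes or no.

119 ∈ ⟨47⟩ iff 119^113 ≡ 1 (mod 227), since |⟨47⟩| = 113.
119^113 mod 227 = 226.
Since 226 ≠ 1, 119 does not lie in the subgroup.

no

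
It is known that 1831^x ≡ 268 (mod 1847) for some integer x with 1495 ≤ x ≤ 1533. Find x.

Compute 1831^1495 mod 1847 = 245, then multiply by 1831 repeatedly:
  1831^1495=245  1831^1496=1621  1831^1497=1769  1831^1498=1248  1831^1499=349
  1831^1500=1804  1831^1501=688  1831^1502=74  1831^1503=663  1831^1504=474
  1831^1505=1651  1831^1506=1289  1831^1507=1540  1831^1508=1218  1831^1509=829
  1831^1510=1512  1831^1511=1666  1831^1512=1049  1831^1513=1686  1831^1514=729
  1831^1515=1265  1831^1516=77  1831^1517=615  1831^1518=1242  1831^1519=445
  1831^1520=268
Found 268 at exponent 1520.

1520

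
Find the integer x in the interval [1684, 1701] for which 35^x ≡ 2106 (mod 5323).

1692

Compute 35^1684 mod 5323 = 4037, then multiply by 35 repeatedly:
  35^1684=4037  35^1685=2897  35^1686=258  35^1687=3707  35^1688=1993
  35^1689=556  35^1690=3491  35^1691=5079  35^1692=2106
Found 2106 at exponent 1692.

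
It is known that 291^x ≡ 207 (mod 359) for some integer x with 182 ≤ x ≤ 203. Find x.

198

Compute 291^182 mod 359 = 307, then multiply by 291 repeatedly:
  291^182=307  291^183=305  291^184=82  291^185=168  291^186=64
  291^187=315  291^188=120  291^189=97  291^190=225  291^191=137
  291^192=18  291^193=212  291^194=303  291^195=218  291^196=254
  291^197=319  291^198=207
Found 207 at exponent 198.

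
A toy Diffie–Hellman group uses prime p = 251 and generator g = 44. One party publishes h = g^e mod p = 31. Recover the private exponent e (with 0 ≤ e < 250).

Baby-step giant-step with m = ceil(sqrt(250)) = 16.
Baby table (44^j mod 251 for j=0..15):
  0:1  1:44  2:179  3:95  4:164  5:188  6:240  7:18
  8:39  9:210  10:204  11:191  12:121  13:53  14:73  15:200
Giant step factor: 44^(-16) ≡ 67 (mod 251).
Scan 31·67^i mod 251 for i = 0, 1, …:
  i=0: 31   i=1: 69   i=2: 105   i=3: 7
  i=4: 218   i=5: 48   i=6: 204
Match at i=6, j=10: e = 6·16 + 10 = 106.

106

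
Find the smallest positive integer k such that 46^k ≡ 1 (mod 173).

172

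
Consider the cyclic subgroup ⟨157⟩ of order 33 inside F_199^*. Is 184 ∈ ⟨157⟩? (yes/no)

no

184 ∈ ⟨157⟩ iff 184^33 ≡ 1 (mod 199), since |⟨157⟩| = 33.
184^33 mod 199 = 92.
Since 92 ≠ 1, 184 does not lie in the subgroup.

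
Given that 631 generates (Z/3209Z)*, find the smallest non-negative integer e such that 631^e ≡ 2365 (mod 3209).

426

Baby-step giant-step with m = ceil(sqrt(3208)) = 57.
Baby table (631^j mod 3209 for j=0..56):
  0:1  1:631  2:245  3:563  4:2263  5:3157  6:2487  7:96
  8:2814  9:1057  10:2704  11:2245  12:1426  13:1286  14:2798  15:588
  16:1993  17:2864  18:517  19:2118  20:1514  21:2261  22:1895  23:1997
  24:2179  25:1497  26:1161  27:939  28:2053  29:2216  30:2381  31:599
  32:2516  33:2350  34:292  35:1339  36:942  37:737  38:2951  39:861
  40:970  41:2360  42:184  43:580  44:154  45:904  46:2431  47:59
  48:1930  49:1619  50:1127  51:1948  52:141  53:2328  54:2455  55:2367
  56:1392
Giant step factor: 631^(-57) ≡ 2728 (mod 3209).
Scan 2365·2728^i mod 3209 for i = 0, 1, …:
  i=0: 2365   i=1: 1630   i=2: 2175   i=3: 3168
  i=4: 467   i=5: 3   i=6: 1766   i=7: 939
Match at i=7, j=27: e = 7·57 + 27 = 426.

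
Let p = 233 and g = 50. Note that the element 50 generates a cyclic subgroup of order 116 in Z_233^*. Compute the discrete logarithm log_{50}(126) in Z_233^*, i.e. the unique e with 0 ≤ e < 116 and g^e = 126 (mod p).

Baby-step giant-step with m = ceil(sqrt(116)) = 11.
Baby table (50^j mod 233 for j=0..10):
  0:1  1:50  2:170  3:112  4:8  5:167  6:195  7:197
  8:64  9:171  10:162
Giant step factor: 50^(-11) ≡ 72 (mod 233).
Scan 126·72^i mod 233 for i = 0, 1, …:
  i=0: 126   i=1: 218   i=2: 85   i=3: 62
  i=4: 37   i=5: 101   i=6: 49   i=7: 33
  i=8: 46   i=9: 50
Match at i=9, j=1: e = 9·11 + 1 = 100.

100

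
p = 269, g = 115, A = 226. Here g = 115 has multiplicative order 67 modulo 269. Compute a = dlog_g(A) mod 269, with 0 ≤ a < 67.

38

Baby-step giant-step with m = ceil(sqrt(67)) = 9.
Baby table (115^j mod 269 for j=0..8):
  0:1  1:115  2:44  3:218  4:53  5:177  6:180  7:256
  8:119
Giant step factor: 115^(-9) ≡ 87 (mod 269).
Scan 226·87^i mod 269 for i = 0, 1, …:
  i=0: 226   i=1: 25   i=2: 23   i=3: 118
  i=4: 44
Match at i=4, j=2: a = 4·9 + 2 = 38.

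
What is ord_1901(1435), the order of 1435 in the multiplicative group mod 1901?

The order of 1435 must divide p − 1 = 1900 = 2^2 · 5^2 · 19.
Divisors: 1, 2, 4, 5, 10, 19, 20, 25, 38, 50, 76, 95, 100, 190, 380, 475, 950, 1900.
Check each in increasing order: 1435^1 ≡ 1435;  1435^2 ≡ 442;  1435^4 ≡ 1462;  1435^5 ≡ 1167;  1435^10 ≡ 773;  1435^19 ≡ 272;  1435^20 ≡ 615;  1435^25 ≡ 1028;  1435^38 ≡ 1746;  1435^50 ≡ 1729;  1435^76 ≡ 1213;  1435^95 ≡ 1063;  1435^100 ≡ 1069;  1435^190 ≡ 775;  1435^380 ≡ 1810;  1435^475 ≡ 218;  1435^950 ≡ 1900;  1435^1900 ≡ 1.
Smallest exponent giving 1 is 1900.

1900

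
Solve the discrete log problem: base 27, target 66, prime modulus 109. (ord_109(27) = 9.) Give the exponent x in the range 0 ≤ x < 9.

4

Successive powers of 27 modulo 109:
  27^0=1  27^1=27  27^2=75  27^3=63  27^4=66
So 27^4 ≡ 66 (mod 109), giving x = 4.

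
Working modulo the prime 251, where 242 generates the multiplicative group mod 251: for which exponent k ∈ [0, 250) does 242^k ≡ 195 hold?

104

Baby-step giant-step with m = ceil(sqrt(250)) = 16.
Baby table (242^j mod 251 for j=0..15):
  0:1  1:242  2:81  3:24  4:35  5:187  6:74  7:87
  8:221  9:19  10:80  11:33  12:205  13:163  14:39  15:151
Giant step factor: 242^(-16) ≡ 181 (mod 251).
Scan 195·181^i mod 251 for i = 0, 1, …:
  i=0: 195   i=1: 155   i=2: 194   i=3: 225
  i=4: 63   i=5: 108   i=6: 221
Match at i=6, j=8: k = 6·16 + 8 = 104.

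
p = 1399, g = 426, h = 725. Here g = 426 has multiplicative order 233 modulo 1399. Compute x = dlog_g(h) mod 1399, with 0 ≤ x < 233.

Baby-step giant-step with m = ceil(sqrt(233)) = 16.
Baby table (426^j mod 1399 for j=0..15):
  0:1  1:426  2:1005  3:36  4:1346  5:1205  6:1296  7:890
  8:11  9:489  10:1262  11:396  12:816  13:664  14:266  15:1396
Giant step factor: 426^(-16) ≡ 185 (mod 1399).
Scan 725·185^i mod 1399 for i = 0, 1, …:
  i=0: 725   i=1: 1220   i=2: 461   i=3: 1345
  i=4: 1202   i=5: 1328   i=6: 855   i=7: 88
  i=8: 891   i=9: 1152   i=10: 472   i=11: 582
  i=12: 1346
Match at i=12, j=4: x = 12·16 + 4 = 196.

196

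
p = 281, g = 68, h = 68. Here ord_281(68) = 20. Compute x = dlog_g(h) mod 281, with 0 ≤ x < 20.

1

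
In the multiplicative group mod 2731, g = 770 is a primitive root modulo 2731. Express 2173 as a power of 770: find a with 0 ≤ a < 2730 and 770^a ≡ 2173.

256

Baby-step giant-step with m = ceil(sqrt(2730)) = 53.
Baby table (770^j mod 2731 for j=0..52):
  0:1  1:770  2:273  3:2654  4:792  5:827  6:467  7:1829
  8:1865  9:2275  10:1179  11:1138  12:2340  13:2071  14:2497  15:66
  16:1662  17:1632  18:380  19:383  20:2693  21:781  22:550  23:195
  24:2676  25:1346  26:1371  27:1504  28:136  29:942  30:1625  31:452
  32:1203  33:501  34:699  35:223  36:2388  37:797  38:1946  39:1832
  40:1444  41:363  42:948  43:783  44:2090  45:741  46:2522  47:199
  48:294  49:2438  50:1063  51:1941  52:713
Giant step factor: 770^(-53) ≡ 242 (mod 2731).
Scan 2173·242^i mod 2731 for i = 0, 1, …:
  i=0: 2173   i=1: 1514   i=2: 434   i=3: 1250
  i=4: 2090
Match at i=4, j=44: a = 4·53 + 44 = 256.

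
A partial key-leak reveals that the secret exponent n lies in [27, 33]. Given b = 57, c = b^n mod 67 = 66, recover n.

33

Compute 57^27 mod 67 = 8, then multiply by 57 repeatedly:
  57^27=8  57^28=54  57^29=63  57^30=40  57^31=2
  57^32=47  57^33=66
Found 66 at exponent 33.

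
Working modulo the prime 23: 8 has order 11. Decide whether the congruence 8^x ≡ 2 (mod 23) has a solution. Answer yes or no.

⟨8⟩ has order 11; its elements mod 23 are {1, 2, 3, 4, 6, 8, 9, 12, 13, 16, 18}.
2 is in this set.

yes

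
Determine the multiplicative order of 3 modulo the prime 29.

28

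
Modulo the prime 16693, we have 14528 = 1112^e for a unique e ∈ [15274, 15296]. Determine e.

15294

Compute 1112^15274 mod 16693 = 463, then multiply by 1112 repeatedly:
  1112^15274=463  1112^15275=14066  1112^15276=51  1112^15277=6633  1112^15278=14283
  1112^15279=7653  1112^15280=13399  1112^15281=9532  1112^15282=16222  1112^15283=10424
  1112^15284=6546  1112^15285=1004  1112^15286=14710  1112^15287=15073  1112^15288=1404
  1112^15289=8799  1112^15290=2390  1112^15291=3493  1112^15292=11440  1112^15293=1214
  1112^15294=14528
Found 14528 at exponent 15294.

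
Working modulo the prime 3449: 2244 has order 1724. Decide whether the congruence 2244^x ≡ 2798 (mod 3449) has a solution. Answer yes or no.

2798 ∈ ⟨2244⟩ iff 2798^1724 ≡ 1 (mod 3449), since |⟨2244⟩| = 1724.
2798^1724 mod 3449 = 1.
Since 1 = 1, 2798 lies in the subgroup.

yes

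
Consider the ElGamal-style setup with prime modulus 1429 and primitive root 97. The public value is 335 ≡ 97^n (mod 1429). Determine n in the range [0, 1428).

162

Baby-step giant-step with m = ceil(sqrt(1428)) = 38.
Baby table (97^j mod 1429 for j=0..37):
  0:1  1:97  2:835  3:971  4:1302  5:542  6:1130  7:1006
  8:410  9:1187  10:819  11:848  12:803  13:725  14:304  15:908
  16:907  17:810  18:1404  19:433  20:560  21:18  22:317  23:740
  24:330  25:572  26:1182  27:334  28:960  29:235  30:1360  31:452
  32:974  33:164  34:189  35:1185  36:625  37:607
Giant step factor: 97^(-38) ≡ 1089 (mod 1429).
Scan 335·1089^i mod 1429 for i = 0, 1, …:
  i=0: 335   i=1: 420   i=2: 100   i=3: 296
  i=4: 819
Match at i=4, j=10: n = 4·38 + 10 = 162.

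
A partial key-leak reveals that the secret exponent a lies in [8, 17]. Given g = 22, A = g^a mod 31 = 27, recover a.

9

Compute 22^8 mod 31 = 28, then multiply by 22 repeatedly:
  22^8=28  22^9=27
Found 27 at exponent 9.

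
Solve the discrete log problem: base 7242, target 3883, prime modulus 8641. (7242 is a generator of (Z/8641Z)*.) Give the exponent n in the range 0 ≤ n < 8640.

Baby-step giant-step with m = ceil(sqrt(8640)) = 93.
Baby table (7242^j mod 8641 for j=0..92):
  0:1  1:7242  2:4335  3:1317  4:6691  5:6135  6:6289  7:6868
  8:460  9:4535  10:6670  11:950  12:1664  13:5134  14:6846  15:5315
  16:4216  17:3619  18:645  19:4950  20:5032  21:2647  22:3836  23:8138
  24:3776  25:5668  26:2906  27:4417  28:7573  29:7880  30:1796  31:1927
  32:119  33:6339  34:6046  35:1185  36:1257  37:4221  38:5265  39:5038
  40:2894  41:3923  42:7399  43:717  44:7914  45:6076  46:2420  47:1692
  48:526  49:7252  50:7627  51:1462  52:2579  53:3917  54:7152  55:630
  56:12  57:494  58:174  59:7163  60:2523  61:4492  62:6340  63:4647
  64:5520  65:2574  66:2271  67:2759  68:2686  69:1121  70:4383  71:3293
  72:7387  73:223  74:7740  75:7554  76:8538  77:5841  78:2827  79:2605
  80:2107  81:7529  82:308  83:1158  84:4466  85:8150  86:4270  87:5842
  88:1428  89:6940  90:3424  91:5579  92:6443
Giant step factor: 7242^(-93) ≡ 5435 (mod 8641).
Scan 3883·5435^i mod 8641 for i = 0, 1, …:
  i=0: 3883   i=1: 2783   i=2: 3855   i=3: 6141
  i=4: 4793   i=5: 5981   i=6: 7934   i=7: 2700
  i=8: 2082   i=9: 4601     …   i=28: 3811
  i=29: 308
Match at i=29, j=82: n = 29·93 + 82 = 2779.

2779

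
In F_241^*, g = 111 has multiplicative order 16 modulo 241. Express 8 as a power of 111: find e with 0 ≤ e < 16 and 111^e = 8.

6

Successive powers of 111 modulo 241:
  111^0=1  111^1=111  111^2=30  111^3=197  111^4=177  111^5=126
  111^6=8
So 111^6 ≡ 8 (mod 241), giving e = 6.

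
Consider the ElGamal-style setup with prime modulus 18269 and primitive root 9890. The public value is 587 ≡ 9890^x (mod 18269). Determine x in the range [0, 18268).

957

Baby-step giant-step with m = ceil(sqrt(18268)) = 136.
Baby table (9890^j mod 18269 for j=0..135):
  0:1  1:9890  2:18143  3:14421  4:15876  5:9854  6:9214  7:688
  8:8252  9:4657  10:1581  11:16095  12:1753  13:18158  14:16619  15:13986
  16:6941  17:9857  18:2346  19:310  20:14977  21:15747  22:12874  23:7199
  24:3817  25:6376  26:12321  27:460  28:419  29:15116  30:2013  31:13629
  32:2128  33:32  34:5907  35:14237  36:4747  37:14769  38:4755  39:2544
  40:3747  41:8298  42:2872  43:14054  44:3508  45:1289  46:14717  47:2007
  48:9096  49:2884  50:4851  51:1996  52:9920  53:4270  54:10641  55:10050
  56:11140  57:12530  58:3073  59:10623  60:14720  61:13408  62:8718  63:9609
  64:15941  65:13289  66:1024  67:6334  68:17128  69:5752  70:15883  71:6008
  72:8332  73:10290  74:9770  75:559  76:11272  77:2642  78:4710  79:14219
  80:9417  81:17037  82:943  83:9080  84:9065  85:6867  86:8757  87:11670
  88:11027  89:9369  90:17311  91:6991  92:11094  93:14315  94:8869  95:4941
  96:15184  97:16849  98:5061  99:14499  100:1729  101:26  102:1374  103:14993
  104:9566  105:10858  106:438  107:2067  108:17888  109:13593  110:11468  111:4568
  112:16552  113:9040  114:15383  115:11907  116:16525  117:16045  118:516  119:6189
  120:8060  121:5753  122:7504  123:5882  124:4484  125:7897  126:1355  127:9773
  128:11960  129:10894  130:9367  131:15800  132:7243  133:521  134:832  135:7430
Giant step factor: 9890^(-136) ≡ 15568 (mod 18269).
Scan 587·15568^i mod 18269 for i = 0, 1, …:
  i=0: 587   i=1: 3916   i=2: 635   i=3: 2151
  i=4: 17960   i=5: 12504   i=6: 6077   i=7: 9854
Match at i=7, j=5: x = 7·136 + 5 = 957.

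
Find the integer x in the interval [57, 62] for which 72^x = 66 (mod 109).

Compute 72^57 mod 109 = 77, then multiply by 72 repeatedly:
  72^57=77  72^58=94  72^59=10  72^60=66
Found 66 at exponent 60.

60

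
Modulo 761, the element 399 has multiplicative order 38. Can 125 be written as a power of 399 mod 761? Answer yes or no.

yes

125 ∈ ⟨399⟩ iff 125^38 ≡ 1 (mod 761), since |⟨399⟩| = 38.
125^38 mod 761 = 1.
Since 1 = 1, 125 lies in the subgroup.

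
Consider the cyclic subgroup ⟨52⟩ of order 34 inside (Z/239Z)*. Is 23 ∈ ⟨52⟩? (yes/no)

yes

23 ∈ ⟨52⟩ iff 23^34 ≡ 1 (mod 239), since |⟨52⟩| = 34.
23^34 mod 239 = 1.
Since 1 = 1, 23 lies in the subgroup.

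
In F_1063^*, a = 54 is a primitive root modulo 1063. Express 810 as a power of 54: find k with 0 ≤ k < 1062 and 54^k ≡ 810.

881

Baby-step giant-step with m = ceil(sqrt(1062)) = 33.
Baby table (54^j mod 1063 for j=0..32):
  0:1  1:54  2:790  3:140  4:119  5:48  6:466  7:715
  8:342  9:397  10:178  11:45  12:304  13:471  14:985  15:40
  16:34  17:773  18:285  19:508  20:857  21:569  22:962  23:924
  24:998  25:742  26:737  27:467  28:769  29:69  30:537  31:297
  32:93
Giant step factor: 54^(-33) ≡ 156 (mod 1063).
Scan 810·156^i mod 1063 for i = 0, 1, …:
  i=0: 810   i=1: 926   i=2: 951   i=3: 599
  i=4: 963   i=5: 345   i=6: 670   i=7: 346
  i=8: 826   i=9: 233     …   i=25: 333
  i=26: 924
Match at i=26, j=23: k = 26·33 + 23 = 881.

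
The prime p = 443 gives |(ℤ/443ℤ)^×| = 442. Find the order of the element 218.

34

The order of 218 must divide p − 1 = 442 = 2 · 13 · 17.
Divisors: 1, 2, 13, 17, 26, 34, 221, 442.
Check each in increasing order: 218^1 ≡ 218;  218^2 ≡ 123;  218^13 ≡ 119;  218^17 ≡ 442;  218^26 ≡ 428;  218^34 ≡ 1.
Smallest exponent giving 1 is 34.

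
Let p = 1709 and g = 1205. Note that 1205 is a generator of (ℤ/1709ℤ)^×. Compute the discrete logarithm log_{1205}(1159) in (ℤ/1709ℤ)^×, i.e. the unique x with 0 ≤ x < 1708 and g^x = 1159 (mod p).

Baby-step giant-step with m = ceil(sqrt(1708)) = 42.
Baby table (1205^j mod 1709 for j=0..41):
  0:1  1:1205  2:1084  3:544  4:973  5:91  6:279  7:1231
  8:1652  9:1384  10:1445  11:1463  12:936  13:1649  14:1187  15:1611
  16:1540  17:1435  18:1376  19:350  20:1336  21:2  22:701  23:459
  24:1088  25:237  26:182  27:558  28:753  29:1595  30:1059  31:1181
  32:1217  33:163  34:1589  35:665  36:1513  37:1371  38:1161  39:1043
  40:700  41:963
Giant step factor: 1205^(-42) ≡ 1282 (mod 1709).
Scan 1159·1282^i mod 1709 for i = 0, 1, …:
  i=0: 1159   i=1: 717   i=2: 1461   i=3: 1647
  i=4: 839   i=5: 637   i=6: 1441   i=7: 1642
  i=8: 1265   i=9: 1598     …   i=34: 127
  i=35: 459
Match at i=35, j=23: x = 35·42 + 23 = 1493.

1493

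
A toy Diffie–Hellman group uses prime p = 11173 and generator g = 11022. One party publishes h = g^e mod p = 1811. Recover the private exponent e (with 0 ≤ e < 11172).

Baby-step giant-step with m = ceil(sqrt(11172)) = 106.
Baby table (11022^j mod 11173 for j=0..105):
  0:1  1:11022  2:455  3:9506  4:5911  5:1279  6:7985  7:949
  8:1950  9:7221  10:4583  11:693  12:7087  13:2471  14:6761  15:7005
  16:3680  17:2970  18:9623  19:10590  20:9822  21:2887  22:10983  23:6344
  24:2934  25:3886  26:5383  27:2796  28:2378  29:9631  30:9382  31:2289
  32:724  33:2406  34:5403  35:10949  36:305  37:9810  38:4699  39:5523
  40:4002  41:10213  42:10884  43:10120  44:2581  45:1324  46:1190  47:10251
  48:5146  49:5064  50:6273  51:2482  52:5100  53:837  54:7689  55:953
  56:1346  57:9041  58:9088  59:1991  60:1030  61:892  62:10557  63:3632
  64:10218  65:10129  66:1222  67:5419  68:8533  69:7585  70:5484  71:9891
  72:3641  73:8859  74:3051  75:8565  76:2753  77:8871  78:1239  79:2852
  80:5095  81:1592  82:5414  83:9288  84:5310  85:2646  86:2682  87:8419
  88:2453  89:9479  90:9988  91:167  92:8302  93:8947  94:936  95:3913
  96:1306  97:3908  98:2061  99:1633  100:10396  101:5597  102:4001  103:10364
  104:10429  105:614
Giant step factor: 11022^(-106) ≡ 5459 (mod 11173).
Scan 1811·5459^i mod 11173 for i = 0, 1, …:
  i=0: 1811   i=1: 9317   i=2: 2007   i=3: 6673
  i=4: 3927   i=5: 7679   i=6: 9738   i=7: 9781
  i=8: 9885   i=9: 7798   i=10: 152   i=11: 2966
  i=12: 1717   i=13: 10129
Match at i=13, j=65: e = 13·106 + 65 = 1443.

1443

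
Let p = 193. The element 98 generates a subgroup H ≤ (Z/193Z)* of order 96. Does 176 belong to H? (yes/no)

176 ∈ ⟨98⟩ iff 176^96 ≡ 1 (mod 193), since |⟨98⟩| = 96.
176^96 mod 193 = 192.
Since 192 ≠ 1, 176 does not lie in the subgroup.

no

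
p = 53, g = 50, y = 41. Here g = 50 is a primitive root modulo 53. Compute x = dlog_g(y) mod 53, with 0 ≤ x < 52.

47

Baby-step giant-step with m = ceil(sqrt(52)) = 8.
Baby table (50^j mod 53 for j=0..7):
  0:1  1:50  2:9  3:26  4:28  5:22  6:40  7:39
Giant step factor: 50^(-8) ≡ 24 (mod 53).
Scan 41·24^i mod 53 for i = 0, 1, …:
  i=0: 41   i=1: 30   i=2: 31   i=3: 2
  i=4: 48   i=5: 39
Match at i=5, j=7: x = 5·8 + 7 = 47.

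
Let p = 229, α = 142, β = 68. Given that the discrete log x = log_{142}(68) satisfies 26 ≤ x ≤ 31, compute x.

30

Compute 142^26 mod 229 = 45, then multiply by 142 repeatedly:
  142^26=45  142^27=207  142^28=82  142^29=194  142^30=68
Found 68 at exponent 30.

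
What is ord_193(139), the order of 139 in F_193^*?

96

The order of 139 must divide p − 1 = 192 = 2^6 · 3.
Divisors: 1, 2, 3, 4, 6, 8, 12, 16, 24, 32, 48, 64, 96, 192.
Check each in increasing order: 139^1 ≡ 139;  139^2 ≡ 21;  139^3 ≡ 24;  139^4 ≡ 55;  139^6 ≡ 190;  139^8 ≡ 130;  139^12 ≡ 9;  139^16 ≡ 109;  139^24 ≡ 81;  139^32 ≡ 108;  139^48 ≡ 192;  139^64 ≡ 84;  139^96 ≡ 1.
Smallest exponent giving 1 is 96.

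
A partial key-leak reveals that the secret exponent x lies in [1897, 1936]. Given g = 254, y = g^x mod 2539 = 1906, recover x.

1914

Compute 254^1897 mod 2539 = 2446, then multiply by 254 repeatedly:
  254^1897=2446  254^1898=1768  254^1899=2208  254^1900=2252  254^1901=733
  254^1902=835  254^1903=1353  254^1904=897  254^1905=1867  254^1906=1964
  254^1907=1212  254^1908=629  254^1909=2348  254^1910=2266  254^1911=1750
  254^1912=175  254^1913=1287  254^1914=1906
Found 1906 at exponent 1914.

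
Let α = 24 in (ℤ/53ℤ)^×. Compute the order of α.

13

The order of 24 must divide p − 1 = 52 = 2^2 · 13.
Divisors: 1, 2, 4, 13, 26, 52.
Check each in increasing order: 24^1 ≡ 24;  24^2 ≡ 46;  24^4 ≡ 49;  24^13 ≡ 1.
Smallest exponent giving 1 is 13.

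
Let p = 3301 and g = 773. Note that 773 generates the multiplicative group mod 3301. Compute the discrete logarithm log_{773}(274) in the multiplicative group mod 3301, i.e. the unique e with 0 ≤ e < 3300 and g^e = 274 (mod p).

2044

Baby-step giant-step with m = ceil(sqrt(3300)) = 58.
Baby table (773^j mod 3301 for j=0..57):
  0:1  1:773  2:48  3:793  4:2304  5:1753  6:1659  7:1619
  8:408  9:1789  10:3079  11:46  12:2548  13:2208  14:167  15:352
  16:1414  17:391  18:1852  19:2263  20:3070  21:2992  22:2116  23:1673
  24:2538  25:1080  26:2988  27:2325  28:1481  29:2667  30:1767  31:2578
  32:2291  33:1607  34:1035  35:1213  36:165  37:2107  38:1318  39:2106
  40:545  41:2058  42:3053  43:3055  44:1300  45:1396  46:2982  47:988
  48:1193  49:1210  50:1147  51:1963  52:2240  53:1796  54:1888  55:382
  56:1497  57:1831
Giant step factor: 773^(-58) ≡ 780 (mod 3301).
Scan 274·780^i mod 3301 for i = 0, 1, …:
  i=0: 274   i=1: 2456   i=2: 1100   i=3: 3041
  i=4: 1862   i=5: 3221   i=6: 319   i=7: 1245
  i=8: 606   i=9: 637     …   i=34: 817
  i=35: 167
Match at i=35, j=14: e = 35·58 + 14 = 2044.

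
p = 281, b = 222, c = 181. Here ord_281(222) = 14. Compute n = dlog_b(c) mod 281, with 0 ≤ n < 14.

6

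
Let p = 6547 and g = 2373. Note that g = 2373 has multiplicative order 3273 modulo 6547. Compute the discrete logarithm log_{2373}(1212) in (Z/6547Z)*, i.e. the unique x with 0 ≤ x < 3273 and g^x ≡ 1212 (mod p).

Baby-step giant-step with m = ceil(sqrt(3273)) = 58.
Baby table (2373^j mod 6547 for j=0..57):
  0:1  1:2373  2:709  3:6425  4:5109  5:5160  6:1790  7:5214
  8:5539  9:4218  10:5498  11:5130  12:2617  13:3585  14:2652  15:1529
  16:1279  17:3806  18:3325  19:1090  20:505  21:264  22:4507  23:3860
  24:527  25:94  26:464  27:1176  28:1626  29:2315  30:562  31:4585
  32:5638  33:3453  34:3672  35:6146  36:4289  37:3759  38:3093  39:502
  40:6239  41:2380  42:4226  43:4841  44:4255  45:1641  46:5175  47:4650
  48:2755  49:3709  50:2289  51:4334  52:5792  53:2263  54:1559  55:452
  56:5435  57:6212
Giant step factor: 2373^(-58) ≡ 2940 (mod 6547).
Scan 1212·2940^i mod 6547 for i = 0, 1, …:
  i=0: 1212   i=1: 1712   i=2: 5184   i=3: 6091
  i=4: 1495   i=5: 2263
Match at i=5, j=53: x = 5·58 + 53 = 343.

343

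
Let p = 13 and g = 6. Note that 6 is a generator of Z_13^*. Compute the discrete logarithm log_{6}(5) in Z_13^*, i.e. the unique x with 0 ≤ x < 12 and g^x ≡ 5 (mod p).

9

Successive powers of 6 modulo 13:
  6^0=1  6^1=6  6^2=10  6^3=8  6^4=9  6^5=2
  6^6=12  6^7=7  6^8=3  6^9=5
So 6^9 ≡ 5 (mod 13), giving x = 9.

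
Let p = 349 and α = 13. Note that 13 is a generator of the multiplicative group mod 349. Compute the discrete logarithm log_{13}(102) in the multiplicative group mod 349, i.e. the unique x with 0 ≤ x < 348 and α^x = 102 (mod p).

Baby-step giant-step with m = ceil(sqrt(348)) = 19.
Baby table (13^j mod 349 for j=0..18):
  0:1  1:13  2:169  3:103  4:292  5:306  6:139  7:62
  8:108  9:8  10:104  11:305  12:126  13:242  14:5  15:65
  16:147  17:166  18:64
Giant step factor: 13^(-19) ≡ 112 (mod 349).
Scan 102·112^i mod 349 for i = 0, 1, …:
  i=0: 102   i=1: 256   i=2: 54   i=3: 115
  i=4: 316   i=5: 143   i=6: 311   i=7: 281
  i=8: 62
Match at i=8, j=7: x = 8·19 + 7 = 159.

159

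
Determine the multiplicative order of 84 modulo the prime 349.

348

The order of 84 must divide p − 1 = 348 = 2^2 · 3 · 29.
Divisors: 1, 2, 3, 4, 6, 12, 29, 58, 87, 116, 174, 348.
Check each in increasing order: 84^1 ≡ 84;  84^2 ≡ 76;  84^3 ≡ 102;  84^4 ≡ 192;  84^6 ≡ 283;  84^12 ≡ 168;  84^29 ≡ 160;  84^58 ≡ 123;  84^87 ≡ 136;  84^116 ≡ 122;  84^174 ≡ 348;  84^348 ≡ 1.
Smallest exponent giving 1 is 348.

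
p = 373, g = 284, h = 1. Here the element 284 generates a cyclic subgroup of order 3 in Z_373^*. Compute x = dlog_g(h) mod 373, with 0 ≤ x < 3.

0

Successive powers of 284 modulo 373:
  284^0=1
So 284^0 ≡ 1 (mod 373), giving x = 0.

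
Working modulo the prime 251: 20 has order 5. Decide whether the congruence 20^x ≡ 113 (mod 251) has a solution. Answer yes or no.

⟨20⟩ has order 5; its elements mod 251 are {1, 20, 113, 149, 219}.
113 is in this set.

yes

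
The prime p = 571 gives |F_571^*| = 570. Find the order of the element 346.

The order of 346 must divide p − 1 = 570 = 2 · 3 · 5 · 19.
Divisors: 1, 2, 3, 5, 6, 10, 15, 19, 30, 38, 57, 95, 114, 190, 285, 570.
Check each in increasing order: 346^1 ≡ 346;  346^2 ≡ 377;  346^3 ≡ 254;  346^5 ≡ 401;  346^6 ≡ 564;  346^10 ≡ 350;  346^15 ≡ 455;  346^19 ≡ 90;  346^30 ≡ 323;  346^38 ≡ 106;  346^57 ≡ 404;  346^95 ≡ 570;  346^114 ≡ 481;  346^190 ≡ 1.
Smallest exponent giving 1 is 190.

190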